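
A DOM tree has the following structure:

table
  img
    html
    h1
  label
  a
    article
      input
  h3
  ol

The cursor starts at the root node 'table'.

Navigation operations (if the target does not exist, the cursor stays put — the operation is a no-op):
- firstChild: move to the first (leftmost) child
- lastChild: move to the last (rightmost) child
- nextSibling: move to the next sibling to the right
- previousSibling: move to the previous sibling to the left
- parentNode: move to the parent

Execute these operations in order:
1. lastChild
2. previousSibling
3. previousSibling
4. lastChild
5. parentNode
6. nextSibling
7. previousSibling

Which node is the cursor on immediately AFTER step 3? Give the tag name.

Answer: a

Derivation:
After 1 (lastChild): ol
After 2 (previousSibling): h3
After 3 (previousSibling): a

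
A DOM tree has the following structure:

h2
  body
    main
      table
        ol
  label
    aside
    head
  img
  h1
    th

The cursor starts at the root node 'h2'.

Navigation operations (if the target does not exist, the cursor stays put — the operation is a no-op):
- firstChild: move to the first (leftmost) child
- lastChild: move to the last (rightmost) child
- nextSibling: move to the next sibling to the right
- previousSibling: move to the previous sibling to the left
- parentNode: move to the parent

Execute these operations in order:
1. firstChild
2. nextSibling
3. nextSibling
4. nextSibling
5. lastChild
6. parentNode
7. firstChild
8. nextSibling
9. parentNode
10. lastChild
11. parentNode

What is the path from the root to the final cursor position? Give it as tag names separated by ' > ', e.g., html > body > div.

After 1 (firstChild): body
After 2 (nextSibling): label
After 3 (nextSibling): img
After 4 (nextSibling): h1
After 5 (lastChild): th
After 6 (parentNode): h1
After 7 (firstChild): th
After 8 (nextSibling): th (no-op, stayed)
After 9 (parentNode): h1
After 10 (lastChild): th
After 11 (parentNode): h1

Answer: h2 > h1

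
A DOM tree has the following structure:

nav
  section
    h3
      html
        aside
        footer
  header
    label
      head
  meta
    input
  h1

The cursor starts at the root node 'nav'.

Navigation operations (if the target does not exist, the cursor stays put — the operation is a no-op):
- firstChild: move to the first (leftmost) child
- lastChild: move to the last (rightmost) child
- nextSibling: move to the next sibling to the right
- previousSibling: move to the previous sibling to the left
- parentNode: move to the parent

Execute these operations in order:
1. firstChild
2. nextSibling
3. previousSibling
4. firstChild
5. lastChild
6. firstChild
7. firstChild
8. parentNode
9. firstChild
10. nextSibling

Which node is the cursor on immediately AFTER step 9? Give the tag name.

After 1 (firstChild): section
After 2 (nextSibling): header
After 3 (previousSibling): section
After 4 (firstChild): h3
After 5 (lastChild): html
After 6 (firstChild): aside
After 7 (firstChild): aside (no-op, stayed)
After 8 (parentNode): html
After 9 (firstChild): aside

Answer: aside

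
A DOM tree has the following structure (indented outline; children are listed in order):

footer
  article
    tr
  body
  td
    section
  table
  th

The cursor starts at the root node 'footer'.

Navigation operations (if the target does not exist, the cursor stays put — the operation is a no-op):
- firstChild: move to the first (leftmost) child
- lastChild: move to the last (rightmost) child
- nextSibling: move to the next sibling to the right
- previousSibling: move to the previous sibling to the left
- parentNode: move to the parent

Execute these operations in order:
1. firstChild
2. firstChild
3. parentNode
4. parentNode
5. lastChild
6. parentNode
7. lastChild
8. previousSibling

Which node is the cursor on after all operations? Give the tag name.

After 1 (firstChild): article
After 2 (firstChild): tr
After 3 (parentNode): article
After 4 (parentNode): footer
After 5 (lastChild): th
After 6 (parentNode): footer
After 7 (lastChild): th
After 8 (previousSibling): table

Answer: table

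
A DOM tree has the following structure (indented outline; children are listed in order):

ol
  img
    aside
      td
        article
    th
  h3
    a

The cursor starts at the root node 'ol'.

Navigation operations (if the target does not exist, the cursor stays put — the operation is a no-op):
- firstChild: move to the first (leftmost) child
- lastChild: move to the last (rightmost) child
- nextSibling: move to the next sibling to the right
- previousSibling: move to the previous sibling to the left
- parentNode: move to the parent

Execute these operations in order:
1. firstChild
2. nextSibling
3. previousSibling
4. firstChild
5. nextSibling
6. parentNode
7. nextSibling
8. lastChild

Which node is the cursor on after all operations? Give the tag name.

Answer: a

Derivation:
After 1 (firstChild): img
After 2 (nextSibling): h3
After 3 (previousSibling): img
After 4 (firstChild): aside
After 5 (nextSibling): th
After 6 (parentNode): img
After 7 (nextSibling): h3
After 8 (lastChild): a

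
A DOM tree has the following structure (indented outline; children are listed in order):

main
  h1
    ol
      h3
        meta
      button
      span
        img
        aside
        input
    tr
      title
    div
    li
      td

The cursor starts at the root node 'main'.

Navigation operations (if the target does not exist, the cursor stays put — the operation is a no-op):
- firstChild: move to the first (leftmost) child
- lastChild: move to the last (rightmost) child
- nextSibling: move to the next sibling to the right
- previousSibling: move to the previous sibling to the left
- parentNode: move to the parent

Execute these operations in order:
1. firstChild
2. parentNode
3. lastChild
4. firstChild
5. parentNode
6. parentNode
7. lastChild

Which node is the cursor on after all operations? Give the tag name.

After 1 (firstChild): h1
After 2 (parentNode): main
After 3 (lastChild): h1
After 4 (firstChild): ol
After 5 (parentNode): h1
After 6 (parentNode): main
After 7 (lastChild): h1

Answer: h1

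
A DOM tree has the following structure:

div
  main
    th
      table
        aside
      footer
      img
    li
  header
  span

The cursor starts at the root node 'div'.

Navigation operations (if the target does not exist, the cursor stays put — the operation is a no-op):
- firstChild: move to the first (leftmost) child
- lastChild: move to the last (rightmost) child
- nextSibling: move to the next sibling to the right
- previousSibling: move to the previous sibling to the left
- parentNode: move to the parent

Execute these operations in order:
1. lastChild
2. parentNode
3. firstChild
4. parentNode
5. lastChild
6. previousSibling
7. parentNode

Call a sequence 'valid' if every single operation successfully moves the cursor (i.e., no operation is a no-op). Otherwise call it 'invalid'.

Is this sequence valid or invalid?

Answer: valid

Derivation:
After 1 (lastChild): span
After 2 (parentNode): div
After 3 (firstChild): main
After 4 (parentNode): div
After 5 (lastChild): span
After 6 (previousSibling): header
After 7 (parentNode): div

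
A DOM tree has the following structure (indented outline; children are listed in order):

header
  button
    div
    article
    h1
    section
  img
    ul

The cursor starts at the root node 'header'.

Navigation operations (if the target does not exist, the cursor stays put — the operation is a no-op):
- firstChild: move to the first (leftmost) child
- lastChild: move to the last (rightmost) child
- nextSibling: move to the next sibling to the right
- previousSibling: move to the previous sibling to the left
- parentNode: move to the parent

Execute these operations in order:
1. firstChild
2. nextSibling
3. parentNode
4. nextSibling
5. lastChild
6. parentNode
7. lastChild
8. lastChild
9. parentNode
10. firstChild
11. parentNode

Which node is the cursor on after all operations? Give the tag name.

Answer: img

Derivation:
After 1 (firstChild): button
After 2 (nextSibling): img
After 3 (parentNode): header
After 4 (nextSibling): header (no-op, stayed)
After 5 (lastChild): img
After 6 (parentNode): header
After 7 (lastChild): img
After 8 (lastChild): ul
After 9 (parentNode): img
After 10 (firstChild): ul
After 11 (parentNode): img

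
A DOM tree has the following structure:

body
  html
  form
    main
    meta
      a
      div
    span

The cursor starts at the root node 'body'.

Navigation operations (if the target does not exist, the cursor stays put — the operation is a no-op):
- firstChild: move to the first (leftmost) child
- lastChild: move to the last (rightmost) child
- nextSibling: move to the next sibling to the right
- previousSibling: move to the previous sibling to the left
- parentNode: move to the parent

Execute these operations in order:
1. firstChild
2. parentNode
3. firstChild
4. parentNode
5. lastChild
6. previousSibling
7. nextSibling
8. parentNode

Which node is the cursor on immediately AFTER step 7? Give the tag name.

After 1 (firstChild): html
After 2 (parentNode): body
After 3 (firstChild): html
After 4 (parentNode): body
After 5 (lastChild): form
After 6 (previousSibling): html
After 7 (nextSibling): form

Answer: form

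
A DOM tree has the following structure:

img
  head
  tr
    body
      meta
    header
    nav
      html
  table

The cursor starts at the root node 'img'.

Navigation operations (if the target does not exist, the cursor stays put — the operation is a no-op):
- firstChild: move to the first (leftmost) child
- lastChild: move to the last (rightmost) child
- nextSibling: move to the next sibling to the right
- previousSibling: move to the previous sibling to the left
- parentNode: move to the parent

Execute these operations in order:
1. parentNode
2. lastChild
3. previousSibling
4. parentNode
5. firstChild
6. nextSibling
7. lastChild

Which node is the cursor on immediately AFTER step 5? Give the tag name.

After 1 (parentNode): img (no-op, stayed)
After 2 (lastChild): table
After 3 (previousSibling): tr
After 4 (parentNode): img
After 5 (firstChild): head

Answer: head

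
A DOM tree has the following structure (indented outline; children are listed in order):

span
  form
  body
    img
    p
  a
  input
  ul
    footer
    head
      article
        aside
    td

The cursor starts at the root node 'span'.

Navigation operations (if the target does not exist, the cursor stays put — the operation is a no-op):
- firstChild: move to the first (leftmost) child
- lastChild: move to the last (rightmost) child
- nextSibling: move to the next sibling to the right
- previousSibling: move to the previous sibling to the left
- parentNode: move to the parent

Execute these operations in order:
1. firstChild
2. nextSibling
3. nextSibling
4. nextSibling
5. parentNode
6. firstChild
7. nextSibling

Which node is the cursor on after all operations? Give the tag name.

After 1 (firstChild): form
After 2 (nextSibling): body
After 3 (nextSibling): a
After 4 (nextSibling): input
After 5 (parentNode): span
After 6 (firstChild): form
After 7 (nextSibling): body

Answer: body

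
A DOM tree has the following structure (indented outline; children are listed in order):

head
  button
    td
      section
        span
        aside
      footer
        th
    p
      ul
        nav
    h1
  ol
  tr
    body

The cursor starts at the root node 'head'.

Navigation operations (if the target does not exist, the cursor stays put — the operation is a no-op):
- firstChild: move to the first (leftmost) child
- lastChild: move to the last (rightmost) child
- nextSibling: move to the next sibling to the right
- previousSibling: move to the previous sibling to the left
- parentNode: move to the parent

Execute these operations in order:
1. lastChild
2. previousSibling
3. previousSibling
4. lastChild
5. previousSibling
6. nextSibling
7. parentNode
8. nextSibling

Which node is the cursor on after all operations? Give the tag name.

After 1 (lastChild): tr
After 2 (previousSibling): ol
After 3 (previousSibling): button
After 4 (lastChild): h1
After 5 (previousSibling): p
After 6 (nextSibling): h1
After 7 (parentNode): button
After 8 (nextSibling): ol

Answer: ol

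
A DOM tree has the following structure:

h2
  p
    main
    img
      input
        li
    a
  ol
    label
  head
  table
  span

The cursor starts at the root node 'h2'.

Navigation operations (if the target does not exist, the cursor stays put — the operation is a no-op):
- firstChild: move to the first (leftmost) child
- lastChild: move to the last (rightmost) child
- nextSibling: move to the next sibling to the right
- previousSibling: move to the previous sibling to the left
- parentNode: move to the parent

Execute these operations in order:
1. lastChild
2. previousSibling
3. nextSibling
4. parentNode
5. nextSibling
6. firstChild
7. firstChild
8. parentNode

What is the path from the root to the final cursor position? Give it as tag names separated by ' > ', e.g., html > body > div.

Answer: h2 > p

Derivation:
After 1 (lastChild): span
After 2 (previousSibling): table
After 3 (nextSibling): span
After 4 (parentNode): h2
After 5 (nextSibling): h2 (no-op, stayed)
After 6 (firstChild): p
After 7 (firstChild): main
After 8 (parentNode): p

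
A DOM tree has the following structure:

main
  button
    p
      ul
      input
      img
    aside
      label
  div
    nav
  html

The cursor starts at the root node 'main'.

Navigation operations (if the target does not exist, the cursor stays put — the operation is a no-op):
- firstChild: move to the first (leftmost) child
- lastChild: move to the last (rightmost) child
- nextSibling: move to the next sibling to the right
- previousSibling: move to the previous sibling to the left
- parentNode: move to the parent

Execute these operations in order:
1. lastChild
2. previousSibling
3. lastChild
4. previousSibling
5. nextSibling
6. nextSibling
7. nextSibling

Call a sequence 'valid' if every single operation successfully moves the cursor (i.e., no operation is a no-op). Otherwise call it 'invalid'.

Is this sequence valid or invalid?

Answer: invalid

Derivation:
After 1 (lastChild): html
After 2 (previousSibling): div
After 3 (lastChild): nav
After 4 (previousSibling): nav (no-op, stayed)
After 5 (nextSibling): nav (no-op, stayed)
After 6 (nextSibling): nav (no-op, stayed)
After 7 (nextSibling): nav (no-op, stayed)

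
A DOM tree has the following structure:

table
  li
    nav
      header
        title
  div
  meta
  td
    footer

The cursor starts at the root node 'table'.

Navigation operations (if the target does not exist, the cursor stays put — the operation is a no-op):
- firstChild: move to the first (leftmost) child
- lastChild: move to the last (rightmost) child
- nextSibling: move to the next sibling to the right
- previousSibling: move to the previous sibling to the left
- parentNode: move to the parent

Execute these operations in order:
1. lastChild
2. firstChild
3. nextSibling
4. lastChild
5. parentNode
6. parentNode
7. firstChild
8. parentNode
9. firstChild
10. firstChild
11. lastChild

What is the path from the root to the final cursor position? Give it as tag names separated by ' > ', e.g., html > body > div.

Answer: table > li > nav > header

Derivation:
After 1 (lastChild): td
After 2 (firstChild): footer
After 3 (nextSibling): footer (no-op, stayed)
After 4 (lastChild): footer (no-op, stayed)
After 5 (parentNode): td
After 6 (parentNode): table
After 7 (firstChild): li
After 8 (parentNode): table
After 9 (firstChild): li
After 10 (firstChild): nav
After 11 (lastChild): header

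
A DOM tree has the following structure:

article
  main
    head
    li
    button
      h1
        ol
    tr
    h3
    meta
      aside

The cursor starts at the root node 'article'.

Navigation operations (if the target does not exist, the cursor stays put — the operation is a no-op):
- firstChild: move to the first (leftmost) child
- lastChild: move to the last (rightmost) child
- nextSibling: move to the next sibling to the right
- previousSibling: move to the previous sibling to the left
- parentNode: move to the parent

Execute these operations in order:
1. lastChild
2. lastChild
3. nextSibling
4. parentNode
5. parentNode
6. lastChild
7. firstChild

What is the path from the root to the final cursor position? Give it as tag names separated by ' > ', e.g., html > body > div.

Answer: article > main > head

Derivation:
After 1 (lastChild): main
After 2 (lastChild): meta
After 3 (nextSibling): meta (no-op, stayed)
After 4 (parentNode): main
After 5 (parentNode): article
After 6 (lastChild): main
After 7 (firstChild): head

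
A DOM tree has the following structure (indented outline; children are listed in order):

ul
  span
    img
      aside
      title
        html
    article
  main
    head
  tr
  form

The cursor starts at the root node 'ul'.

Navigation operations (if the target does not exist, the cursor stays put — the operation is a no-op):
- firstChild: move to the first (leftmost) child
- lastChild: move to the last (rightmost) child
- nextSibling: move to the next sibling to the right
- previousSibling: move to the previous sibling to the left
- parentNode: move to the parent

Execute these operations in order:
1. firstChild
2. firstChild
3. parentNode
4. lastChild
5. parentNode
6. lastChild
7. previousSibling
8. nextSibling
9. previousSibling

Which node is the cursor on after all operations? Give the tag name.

After 1 (firstChild): span
After 2 (firstChild): img
After 3 (parentNode): span
After 4 (lastChild): article
After 5 (parentNode): span
After 6 (lastChild): article
After 7 (previousSibling): img
After 8 (nextSibling): article
After 9 (previousSibling): img

Answer: img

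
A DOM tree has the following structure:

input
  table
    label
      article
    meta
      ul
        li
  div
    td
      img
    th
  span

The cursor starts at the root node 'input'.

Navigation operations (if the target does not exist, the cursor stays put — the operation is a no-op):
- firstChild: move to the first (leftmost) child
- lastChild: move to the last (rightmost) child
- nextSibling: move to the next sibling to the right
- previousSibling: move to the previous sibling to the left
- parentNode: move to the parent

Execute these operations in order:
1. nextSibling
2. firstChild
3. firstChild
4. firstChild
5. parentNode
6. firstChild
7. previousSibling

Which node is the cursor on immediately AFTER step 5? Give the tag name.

After 1 (nextSibling): input (no-op, stayed)
After 2 (firstChild): table
After 3 (firstChild): label
After 4 (firstChild): article
After 5 (parentNode): label

Answer: label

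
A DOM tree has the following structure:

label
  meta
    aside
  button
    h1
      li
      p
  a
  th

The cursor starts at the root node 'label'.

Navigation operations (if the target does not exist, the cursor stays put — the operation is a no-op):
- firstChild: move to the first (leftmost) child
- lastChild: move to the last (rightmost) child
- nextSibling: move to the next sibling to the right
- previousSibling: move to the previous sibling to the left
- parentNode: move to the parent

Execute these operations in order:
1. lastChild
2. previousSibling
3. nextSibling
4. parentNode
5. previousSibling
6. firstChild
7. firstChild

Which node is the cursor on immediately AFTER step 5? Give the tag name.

Answer: label

Derivation:
After 1 (lastChild): th
After 2 (previousSibling): a
After 3 (nextSibling): th
After 4 (parentNode): label
After 5 (previousSibling): label (no-op, stayed)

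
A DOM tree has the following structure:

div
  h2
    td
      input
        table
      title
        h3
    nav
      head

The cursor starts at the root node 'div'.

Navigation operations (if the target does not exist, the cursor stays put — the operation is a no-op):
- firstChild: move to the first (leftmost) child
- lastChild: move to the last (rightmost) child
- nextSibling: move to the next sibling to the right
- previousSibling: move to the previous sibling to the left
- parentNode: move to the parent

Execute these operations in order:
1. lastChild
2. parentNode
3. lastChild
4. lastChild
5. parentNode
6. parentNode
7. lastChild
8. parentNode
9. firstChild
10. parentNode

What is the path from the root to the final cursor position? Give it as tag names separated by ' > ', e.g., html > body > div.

After 1 (lastChild): h2
After 2 (parentNode): div
After 3 (lastChild): h2
After 4 (lastChild): nav
After 5 (parentNode): h2
After 6 (parentNode): div
After 7 (lastChild): h2
After 8 (parentNode): div
After 9 (firstChild): h2
After 10 (parentNode): div

Answer: div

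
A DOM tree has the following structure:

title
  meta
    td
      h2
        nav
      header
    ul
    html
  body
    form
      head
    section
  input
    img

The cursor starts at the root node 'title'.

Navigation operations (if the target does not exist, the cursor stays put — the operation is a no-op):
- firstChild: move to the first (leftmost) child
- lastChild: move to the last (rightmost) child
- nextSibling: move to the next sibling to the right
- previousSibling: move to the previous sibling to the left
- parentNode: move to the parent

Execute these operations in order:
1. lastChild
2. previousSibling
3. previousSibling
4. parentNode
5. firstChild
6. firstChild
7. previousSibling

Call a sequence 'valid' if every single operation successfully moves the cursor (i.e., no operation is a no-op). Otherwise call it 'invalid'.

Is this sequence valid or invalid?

After 1 (lastChild): input
After 2 (previousSibling): body
After 3 (previousSibling): meta
After 4 (parentNode): title
After 5 (firstChild): meta
After 6 (firstChild): td
After 7 (previousSibling): td (no-op, stayed)

Answer: invalid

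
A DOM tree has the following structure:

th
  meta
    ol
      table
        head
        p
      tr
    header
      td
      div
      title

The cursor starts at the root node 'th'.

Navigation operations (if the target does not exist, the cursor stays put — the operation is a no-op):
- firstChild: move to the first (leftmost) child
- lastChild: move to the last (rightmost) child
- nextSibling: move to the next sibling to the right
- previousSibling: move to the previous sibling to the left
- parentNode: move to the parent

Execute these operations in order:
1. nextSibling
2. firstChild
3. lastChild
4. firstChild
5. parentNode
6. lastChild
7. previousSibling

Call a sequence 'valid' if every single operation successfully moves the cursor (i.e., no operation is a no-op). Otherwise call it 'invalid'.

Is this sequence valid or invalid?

After 1 (nextSibling): th (no-op, stayed)
After 2 (firstChild): meta
After 3 (lastChild): header
After 4 (firstChild): td
After 5 (parentNode): header
After 6 (lastChild): title
After 7 (previousSibling): div

Answer: invalid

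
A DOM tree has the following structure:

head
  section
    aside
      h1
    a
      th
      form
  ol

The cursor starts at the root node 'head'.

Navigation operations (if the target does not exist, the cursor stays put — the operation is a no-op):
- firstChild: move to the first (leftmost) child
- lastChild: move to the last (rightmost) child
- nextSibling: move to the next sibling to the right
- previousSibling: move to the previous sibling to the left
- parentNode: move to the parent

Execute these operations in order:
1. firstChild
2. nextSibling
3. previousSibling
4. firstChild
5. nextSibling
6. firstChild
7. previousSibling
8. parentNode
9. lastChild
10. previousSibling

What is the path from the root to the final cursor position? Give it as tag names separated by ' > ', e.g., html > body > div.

Answer: head > section > a > th

Derivation:
After 1 (firstChild): section
After 2 (nextSibling): ol
After 3 (previousSibling): section
After 4 (firstChild): aside
After 5 (nextSibling): a
After 6 (firstChild): th
After 7 (previousSibling): th (no-op, stayed)
After 8 (parentNode): a
After 9 (lastChild): form
After 10 (previousSibling): th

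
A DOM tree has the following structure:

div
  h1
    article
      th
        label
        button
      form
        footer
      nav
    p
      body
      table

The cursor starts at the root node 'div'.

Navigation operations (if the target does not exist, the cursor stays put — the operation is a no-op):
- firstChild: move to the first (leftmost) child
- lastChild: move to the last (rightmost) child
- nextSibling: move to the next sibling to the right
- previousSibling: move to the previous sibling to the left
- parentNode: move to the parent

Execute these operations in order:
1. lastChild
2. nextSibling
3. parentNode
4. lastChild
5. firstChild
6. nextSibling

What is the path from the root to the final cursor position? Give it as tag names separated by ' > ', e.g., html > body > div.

Answer: div > h1 > p

Derivation:
After 1 (lastChild): h1
After 2 (nextSibling): h1 (no-op, stayed)
After 3 (parentNode): div
After 4 (lastChild): h1
After 5 (firstChild): article
After 6 (nextSibling): p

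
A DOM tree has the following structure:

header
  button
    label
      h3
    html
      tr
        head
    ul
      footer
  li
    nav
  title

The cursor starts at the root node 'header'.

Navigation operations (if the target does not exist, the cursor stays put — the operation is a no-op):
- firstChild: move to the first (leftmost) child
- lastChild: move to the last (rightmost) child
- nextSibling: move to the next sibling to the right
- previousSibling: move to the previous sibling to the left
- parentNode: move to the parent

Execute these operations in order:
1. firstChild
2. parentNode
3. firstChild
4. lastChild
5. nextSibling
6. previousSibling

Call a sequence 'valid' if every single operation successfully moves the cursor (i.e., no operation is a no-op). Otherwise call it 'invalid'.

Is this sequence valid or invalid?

Answer: invalid

Derivation:
After 1 (firstChild): button
After 2 (parentNode): header
After 3 (firstChild): button
After 4 (lastChild): ul
After 5 (nextSibling): ul (no-op, stayed)
After 6 (previousSibling): html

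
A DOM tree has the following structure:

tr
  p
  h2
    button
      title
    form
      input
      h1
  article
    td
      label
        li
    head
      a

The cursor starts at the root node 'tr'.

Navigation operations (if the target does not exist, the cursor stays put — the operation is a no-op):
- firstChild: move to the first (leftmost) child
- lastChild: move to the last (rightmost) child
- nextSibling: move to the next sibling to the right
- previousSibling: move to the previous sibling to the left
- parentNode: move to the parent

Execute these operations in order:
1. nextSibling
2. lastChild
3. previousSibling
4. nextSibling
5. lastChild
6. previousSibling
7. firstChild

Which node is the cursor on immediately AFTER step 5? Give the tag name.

Answer: head

Derivation:
After 1 (nextSibling): tr (no-op, stayed)
After 2 (lastChild): article
After 3 (previousSibling): h2
After 4 (nextSibling): article
After 5 (lastChild): head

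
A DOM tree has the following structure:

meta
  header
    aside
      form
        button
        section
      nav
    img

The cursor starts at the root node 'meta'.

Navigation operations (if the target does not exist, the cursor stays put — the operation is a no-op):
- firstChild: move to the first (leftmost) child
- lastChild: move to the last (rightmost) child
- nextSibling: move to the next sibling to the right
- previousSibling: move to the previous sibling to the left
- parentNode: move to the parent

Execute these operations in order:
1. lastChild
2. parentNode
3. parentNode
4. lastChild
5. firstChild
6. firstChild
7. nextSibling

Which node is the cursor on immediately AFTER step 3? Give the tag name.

Answer: meta

Derivation:
After 1 (lastChild): header
After 2 (parentNode): meta
After 3 (parentNode): meta (no-op, stayed)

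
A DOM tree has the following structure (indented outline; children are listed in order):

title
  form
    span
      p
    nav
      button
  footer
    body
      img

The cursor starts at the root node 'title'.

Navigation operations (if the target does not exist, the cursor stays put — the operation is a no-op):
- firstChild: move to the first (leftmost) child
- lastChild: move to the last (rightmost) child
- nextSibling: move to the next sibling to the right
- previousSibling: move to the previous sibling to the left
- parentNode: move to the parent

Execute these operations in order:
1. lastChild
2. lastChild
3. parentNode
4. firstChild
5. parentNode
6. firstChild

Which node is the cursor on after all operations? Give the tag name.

After 1 (lastChild): footer
After 2 (lastChild): body
After 3 (parentNode): footer
After 4 (firstChild): body
After 5 (parentNode): footer
After 6 (firstChild): body

Answer: body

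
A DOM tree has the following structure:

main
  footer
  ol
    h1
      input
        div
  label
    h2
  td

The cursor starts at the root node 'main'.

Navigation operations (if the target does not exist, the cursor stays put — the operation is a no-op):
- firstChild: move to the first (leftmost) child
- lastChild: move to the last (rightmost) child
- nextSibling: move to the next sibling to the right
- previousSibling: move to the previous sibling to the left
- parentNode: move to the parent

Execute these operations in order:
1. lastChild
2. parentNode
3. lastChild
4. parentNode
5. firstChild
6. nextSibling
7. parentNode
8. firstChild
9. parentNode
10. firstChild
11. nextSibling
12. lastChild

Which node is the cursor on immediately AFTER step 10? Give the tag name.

Answer: footer

Derivation:
After 1 (lastChild): td
After 2 (parentNode): main
After 3 (lastChild): td
After 4 (parentNode): main
After 5 (firstChild): footer
After 6 (nextSibling): ol
After 7 (parentNode): main
After 8 (firstChild): footer
After 9 (parentNode): main
After 10 (firstChild): footer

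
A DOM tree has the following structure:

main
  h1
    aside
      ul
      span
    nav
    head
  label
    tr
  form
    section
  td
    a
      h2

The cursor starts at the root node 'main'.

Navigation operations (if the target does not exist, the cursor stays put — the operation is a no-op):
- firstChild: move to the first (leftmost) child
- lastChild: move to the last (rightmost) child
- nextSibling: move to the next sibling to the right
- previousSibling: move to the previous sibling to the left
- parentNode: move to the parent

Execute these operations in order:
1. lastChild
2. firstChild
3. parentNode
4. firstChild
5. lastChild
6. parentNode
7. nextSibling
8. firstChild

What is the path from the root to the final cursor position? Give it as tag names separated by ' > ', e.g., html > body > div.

Answer: main > td > a > h2

Derivation:
After 1 (lastChild): td
After 2 (firstChild): a
After 3 (parentNode): td
After 4 (firstChild): a
After 5 (lastChild): h2
After 6 (parentNode): a
After 7 (nextSibling): a (no-op, stayed)
After 8 (firstChild): h2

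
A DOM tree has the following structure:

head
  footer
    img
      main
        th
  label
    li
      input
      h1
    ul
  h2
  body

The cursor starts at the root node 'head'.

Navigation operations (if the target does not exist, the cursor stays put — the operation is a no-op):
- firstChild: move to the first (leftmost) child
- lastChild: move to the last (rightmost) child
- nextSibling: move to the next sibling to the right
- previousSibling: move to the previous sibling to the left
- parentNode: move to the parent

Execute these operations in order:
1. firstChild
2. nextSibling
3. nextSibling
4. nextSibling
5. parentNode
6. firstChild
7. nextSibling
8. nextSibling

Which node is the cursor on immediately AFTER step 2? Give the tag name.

Answer: label

Derivation:
After 1 (firstChild): footer
After 2 (nextSibling): label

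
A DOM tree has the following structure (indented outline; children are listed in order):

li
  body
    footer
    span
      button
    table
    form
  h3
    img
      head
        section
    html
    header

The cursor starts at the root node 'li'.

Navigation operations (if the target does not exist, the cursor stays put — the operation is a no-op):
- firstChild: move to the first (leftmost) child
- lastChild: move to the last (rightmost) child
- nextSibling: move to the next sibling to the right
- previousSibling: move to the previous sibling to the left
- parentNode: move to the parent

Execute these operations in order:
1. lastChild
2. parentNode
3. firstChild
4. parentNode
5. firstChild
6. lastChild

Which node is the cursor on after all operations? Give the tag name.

Answer: form

Derivation:
After 1 (lastChild): h3
After 2 (parentNode): li
After 3 (firstChild): body
After 4 (parentNode): li
After 5 (firstChild): body
After 6 (lastChild): form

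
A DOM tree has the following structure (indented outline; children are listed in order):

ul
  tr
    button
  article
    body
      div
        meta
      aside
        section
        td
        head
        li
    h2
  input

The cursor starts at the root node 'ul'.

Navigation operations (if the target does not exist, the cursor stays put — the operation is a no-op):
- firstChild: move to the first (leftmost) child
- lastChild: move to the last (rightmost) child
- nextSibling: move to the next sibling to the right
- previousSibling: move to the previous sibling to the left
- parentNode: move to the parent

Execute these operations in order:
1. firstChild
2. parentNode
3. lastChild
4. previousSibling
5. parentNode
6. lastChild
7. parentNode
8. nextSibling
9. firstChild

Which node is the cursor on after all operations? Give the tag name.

After 1 (firstChild): tr
After 2 (parentNode): ul
After 3 (lastChild): input
After 4 (previousSibling): article
After 5 (parentNode): ul
After 6 (lastChild): input
After 7 (parentNode): ul
After 8 (nextSibling): ul (no-op, stayed)
After 9 (firstChild): tr

Answer: tr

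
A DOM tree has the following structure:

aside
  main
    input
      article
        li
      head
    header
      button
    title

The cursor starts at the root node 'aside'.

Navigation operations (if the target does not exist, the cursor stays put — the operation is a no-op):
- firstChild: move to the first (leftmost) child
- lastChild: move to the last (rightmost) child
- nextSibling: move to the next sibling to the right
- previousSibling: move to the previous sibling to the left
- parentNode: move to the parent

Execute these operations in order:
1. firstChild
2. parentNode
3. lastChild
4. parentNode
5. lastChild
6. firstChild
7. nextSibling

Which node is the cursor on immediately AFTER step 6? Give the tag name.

After 1 (firstChild): main
After 2 (parentNode): aside
After 3 (lastChild): main
After 4 (parentNode): aside
After 5 (lastChild): main
After 6 (firstChild): input

Answer: input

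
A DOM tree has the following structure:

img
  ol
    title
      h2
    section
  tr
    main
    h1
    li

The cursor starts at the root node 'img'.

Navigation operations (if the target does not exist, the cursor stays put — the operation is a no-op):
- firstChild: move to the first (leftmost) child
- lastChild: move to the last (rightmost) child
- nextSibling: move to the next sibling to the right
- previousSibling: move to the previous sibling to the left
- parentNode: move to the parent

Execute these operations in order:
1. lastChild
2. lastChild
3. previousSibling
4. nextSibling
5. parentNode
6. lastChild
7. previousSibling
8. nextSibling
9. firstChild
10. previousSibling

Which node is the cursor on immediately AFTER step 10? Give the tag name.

Answer: h1

Derivation:
After 1 (lastChild): tr
After 2 (lastChild): li
After 3 (previousSibling): h1
After 4 (nextSibling): li
After 5 (parentNode): tr
After 6 (lastChild): li
After 7 (previousSibling): h1
After 8 (nextSibling): li
After 9 (firstChild): li (no-op, stayed)
After 10 (previousSibling): h1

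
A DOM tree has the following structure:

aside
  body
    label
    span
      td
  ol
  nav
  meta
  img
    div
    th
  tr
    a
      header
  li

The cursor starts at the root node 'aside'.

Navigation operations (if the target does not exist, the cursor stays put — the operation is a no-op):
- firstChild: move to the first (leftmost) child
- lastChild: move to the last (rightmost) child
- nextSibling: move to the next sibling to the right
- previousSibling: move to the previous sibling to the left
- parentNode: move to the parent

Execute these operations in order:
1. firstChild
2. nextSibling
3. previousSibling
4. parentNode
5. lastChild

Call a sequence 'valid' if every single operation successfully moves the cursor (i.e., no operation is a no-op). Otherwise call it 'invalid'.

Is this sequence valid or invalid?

After 1 (firstChild): body
After 2 (nextSibling): ol
After 3 (previousSibling): body
After 4 (parentNode): aside
After 5 (lastChild): li

Answer: valid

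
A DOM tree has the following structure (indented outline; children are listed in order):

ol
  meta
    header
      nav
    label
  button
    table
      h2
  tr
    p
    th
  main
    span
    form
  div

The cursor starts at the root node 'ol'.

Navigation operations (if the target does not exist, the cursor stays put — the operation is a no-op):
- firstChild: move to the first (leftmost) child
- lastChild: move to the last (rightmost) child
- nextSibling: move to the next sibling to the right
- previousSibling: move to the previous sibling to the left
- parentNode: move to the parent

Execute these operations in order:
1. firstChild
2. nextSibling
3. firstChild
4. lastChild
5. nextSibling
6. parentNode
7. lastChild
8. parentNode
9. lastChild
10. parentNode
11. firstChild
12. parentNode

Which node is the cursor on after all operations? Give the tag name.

Answer: table

Derivation:
After 1 (firstChild): meta
After 2 (nextSibling): button
After 3 (firstChild): table
After 4 (lastChild): h2
After 5 (nextSibling): h2 (no-op, stayed)
After 6 (parentNode): table
After 7 (lastChild): h2
After 8 (parentNode): table
After 9 (lastChild): h2
After 10 (parentNode): table
After 11 (firstChild): h2
After 12 (parentNode): table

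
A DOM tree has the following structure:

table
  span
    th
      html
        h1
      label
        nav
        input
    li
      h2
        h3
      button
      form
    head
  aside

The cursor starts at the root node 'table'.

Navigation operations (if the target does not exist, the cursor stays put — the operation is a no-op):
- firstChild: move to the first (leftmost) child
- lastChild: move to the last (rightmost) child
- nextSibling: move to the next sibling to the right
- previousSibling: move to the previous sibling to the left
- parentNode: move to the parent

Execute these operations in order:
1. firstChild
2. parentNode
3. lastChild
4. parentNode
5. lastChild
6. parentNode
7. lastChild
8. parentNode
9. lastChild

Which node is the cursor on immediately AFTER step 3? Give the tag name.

Answer: aside

Derivation:
After 1 (firstChild): span
After 2 (parentNode): table
After 3 (lastChild): aside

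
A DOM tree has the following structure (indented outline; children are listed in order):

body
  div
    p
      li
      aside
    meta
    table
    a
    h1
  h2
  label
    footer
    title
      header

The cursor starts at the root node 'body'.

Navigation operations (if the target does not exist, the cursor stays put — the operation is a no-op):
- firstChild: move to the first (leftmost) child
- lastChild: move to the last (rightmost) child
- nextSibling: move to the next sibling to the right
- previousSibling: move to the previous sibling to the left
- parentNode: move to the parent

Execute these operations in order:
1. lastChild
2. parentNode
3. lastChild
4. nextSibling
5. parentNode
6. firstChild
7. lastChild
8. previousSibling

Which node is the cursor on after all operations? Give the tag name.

Answer: a

Derivation:
After 1 (lastChild): label
After 2 (parentNode): body
After 3 (lastChild): label
After 4 (nextSibling): label (no-op, stayed)
After 5 (parentNode): body
After 6 (firstChild): div
After 7 (lastChild): h1
After 8 (previousSibling): a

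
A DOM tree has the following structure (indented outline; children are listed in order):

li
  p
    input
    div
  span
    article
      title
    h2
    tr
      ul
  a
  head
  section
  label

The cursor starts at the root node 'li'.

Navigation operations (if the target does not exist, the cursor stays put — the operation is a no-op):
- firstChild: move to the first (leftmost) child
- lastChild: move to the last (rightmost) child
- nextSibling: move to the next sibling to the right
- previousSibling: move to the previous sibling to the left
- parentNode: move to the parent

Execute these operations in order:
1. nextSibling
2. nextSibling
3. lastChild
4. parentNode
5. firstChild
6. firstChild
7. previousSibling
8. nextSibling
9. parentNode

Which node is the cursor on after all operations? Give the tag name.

After 1 (nextSibling): li (no-op, stayed)
After 2 (nextSibling): li (no-op, stayed)
After 3 (lastChild): label
After 4 (parentNode): li
After 5 (firstChild): p
After 6 (firstChild): input
After 7 (previousSibling): input (no-op, stayed)
After 8 (nextSibling): div
After 9 (parentNode): p

Answer: p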